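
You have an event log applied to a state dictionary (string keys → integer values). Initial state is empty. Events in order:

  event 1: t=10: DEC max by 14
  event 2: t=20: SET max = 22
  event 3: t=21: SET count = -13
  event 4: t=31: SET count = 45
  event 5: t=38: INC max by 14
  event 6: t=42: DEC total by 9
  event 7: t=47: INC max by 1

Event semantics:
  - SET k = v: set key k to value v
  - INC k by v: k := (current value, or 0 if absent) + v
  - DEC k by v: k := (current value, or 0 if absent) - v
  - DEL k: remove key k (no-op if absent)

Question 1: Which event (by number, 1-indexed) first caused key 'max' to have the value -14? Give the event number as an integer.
Answer: 1

Derivation:
Looking for first event where max becomes -14:
  event 1: max (absent) -> -14  <-- first match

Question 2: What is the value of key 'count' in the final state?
Track key 'count' through all 7 events:
  event 1 (t=10: DEC max by 14): count unchanged
  event 2 (t=20: SET max = 22): count unchanged
  event 3 (t=21: SET count = -13): count (absent) -> -13
  event 4 (t=31: SET count = 45): count -13 -> 45
  event 5 (t=38: INC max by 14): count unchanged
  event 6 (t=42: DEC total by 9): count unchanged
  event 7 (t=47: INC max by 1): count unchanged
Final: count = 45

Answer: 45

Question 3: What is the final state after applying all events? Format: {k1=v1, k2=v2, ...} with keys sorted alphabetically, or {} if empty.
Answer: {count=45, max=37, total=-9}

Derivation:
  after event 1 (t=10: DEC max by 14): {max=-14}
  after event 2 (t=20: SET max = 22): {max=22}
  after event 3 (t=21: SET count = -13): {count=-13, max=22}
  after event 4 (t=31: SET count = 45): {count=45, max=22}
  after event 5 (t=38: INC max by 14): {count=45, max=36}
  after event 6 (t=42: DEC total by 9): {count=45, max=36, total=-9}
  after event 7 (t=47: INC max by 1): {count=45, max=37, total=-9}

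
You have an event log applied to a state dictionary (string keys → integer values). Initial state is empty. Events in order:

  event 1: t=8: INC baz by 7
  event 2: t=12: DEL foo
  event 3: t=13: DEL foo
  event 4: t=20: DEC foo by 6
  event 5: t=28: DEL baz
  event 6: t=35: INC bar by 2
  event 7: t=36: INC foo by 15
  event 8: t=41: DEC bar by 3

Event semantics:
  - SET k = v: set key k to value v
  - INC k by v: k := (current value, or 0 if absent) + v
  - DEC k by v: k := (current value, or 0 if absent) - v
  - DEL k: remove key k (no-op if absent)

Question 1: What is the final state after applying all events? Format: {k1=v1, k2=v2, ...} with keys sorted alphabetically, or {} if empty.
  after event 1 (t=8: INC baz by 7): {baz=7}
  after event 2 (t=12: DEL foo): {baz=7}
  after event 3 (t=13: DEL foo): {baz=7}
  after event 4 (t=20: DEC foo by 6): {baz=7, foo=-6}
  after event 5 (t=28: DEL baz): {foo=-6}
  after event 6 (t=35: INC bar by 2): {bar=2, foo=-6}
  after event 7 (t=36: INC foo by 15): {bar=2, foo=9}
  after event 8 (t=41: DEC bar by 3): {bar=-1, foo=9}

Answer: {bar=-1, foo=9}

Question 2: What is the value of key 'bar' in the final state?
Answer: -1

Derivation:
Track key 'bar' through all 8 events:
  event 1 (t=8: INC baz by 7): bar unchanged
  event 2 (t=12: DEL foo): bar unchanged
  event 3 (t=13: DEL foo): bar unchanged
  event 4 (t=20: DEC foo by 6): bar unchanged
  event 5 (t=28: DEL baz): bar unchanged
  event 6 (t=35: INC bar by 2): bar (absent) -> 2
  event 7 (t=36: INC foo by 15): bar unchanged
  event 8 (t=41: DEC bar by 3): bar 2 -> -1
Final: bar = -1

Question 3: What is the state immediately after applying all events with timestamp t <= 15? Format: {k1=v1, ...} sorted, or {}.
Answer: {baz=7}

Derivation:
Apply events with t <= 15 (3 events):
  after event 1 (t=8: INC baz by 7): {baz=7}
  after event 2 (t=12: DEL foo): {baz=7}
  after event 3 (t=13: DEL foo): {baz=7}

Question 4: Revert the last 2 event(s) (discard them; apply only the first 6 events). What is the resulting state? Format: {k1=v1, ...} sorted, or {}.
Keep first 6 events (discard last 2):
  after event 1 (t=8: INC baz by 7): {baz=7}
  after event 2 (t=12: DEL foo): {baz=7}
  after event 3 (t=13: DEL foo): {baz=7}
  after event 4 (t=20: DEC foo by 6): {baz=7, foo=-6}
  after event 5 (t=28: DEL baz): {foo=-6}
  after event 6 (t=35: INC bar by 2): {bar=2, foo=-6}

Answer: {bar=2, foo=-6}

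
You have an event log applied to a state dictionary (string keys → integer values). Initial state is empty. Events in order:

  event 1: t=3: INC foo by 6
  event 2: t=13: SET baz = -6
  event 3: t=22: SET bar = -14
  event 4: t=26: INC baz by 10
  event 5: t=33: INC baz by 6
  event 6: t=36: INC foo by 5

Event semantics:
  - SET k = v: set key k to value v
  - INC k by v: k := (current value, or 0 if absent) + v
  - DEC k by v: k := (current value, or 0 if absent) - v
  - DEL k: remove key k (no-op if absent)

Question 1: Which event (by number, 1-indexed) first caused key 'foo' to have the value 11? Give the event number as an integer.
Answer: 6

Derivation:
Looking for first event where foo becomes 11:
  event 1: foo = 6
  event 2: foo = 6
  event 3: foo = 6
  event 4: foo = 6
  event 5: foo = 6
  event 6: foo 6 -> 11  <-- first match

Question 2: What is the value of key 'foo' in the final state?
Track key 'foo' through all 6 events:
  event 1 (t=3: INC foo by 6): foo (absent) -> 6
  event 2 (t=13: SET baz = -6): foo unchanged
  event 3 (t=22: SET bar = -14): foo unchanged
  event 4 (t=26: INC baz by 10): foo unchanged
  event 5 (t=33: INC baz by 6): foo unchanged
  event 6 (t=36: INC foo by 5): foo 6 -> 11
Final: foo = 11

Answer: 11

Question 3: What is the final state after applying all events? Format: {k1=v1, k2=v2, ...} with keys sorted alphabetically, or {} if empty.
  after event 1 (t=3: INC foo by 6): {foo=6}
  after event 2 (t=13: SET baz = -6): {baz=-6, foo=6}
  after event 3 (t=22: SET bar = -14): {bar=-14, baz=-6, foo=6}
  after event 4 (t=26: INC baz by 10): {bar=-14, baz=4, foo=6}
  after event 5 (t=33: INC baz by 6): {bar=-14, baz=10, foo=6}
  after event 6 (t=36: INC foo by 5): {bar=-14, baz=10, foo=11}

Answer: {bar=-14, baz=10, foo=11}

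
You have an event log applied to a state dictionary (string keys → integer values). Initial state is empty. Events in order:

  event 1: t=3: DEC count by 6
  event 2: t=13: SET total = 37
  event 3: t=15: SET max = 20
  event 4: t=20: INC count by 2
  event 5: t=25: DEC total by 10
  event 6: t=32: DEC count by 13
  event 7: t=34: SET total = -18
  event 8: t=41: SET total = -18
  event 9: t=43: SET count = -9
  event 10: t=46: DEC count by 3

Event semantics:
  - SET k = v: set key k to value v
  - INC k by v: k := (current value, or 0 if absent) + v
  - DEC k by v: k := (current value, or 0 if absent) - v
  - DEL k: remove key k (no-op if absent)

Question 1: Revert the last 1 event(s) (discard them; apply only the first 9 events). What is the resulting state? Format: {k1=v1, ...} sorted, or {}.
Answer: {count=-9, max=20, total=-18}

Derivation:
Keep first 9 events (discard last 1):
  after event 1 (t=3: DEC count by 6): {count=-6}
  after event 2 (t=13: SET total = 37): {count=-6, total=37}
  after event 3 (t=15: SET max = 20): {count=-6, max=20, total=37}
  after event 4 (t=20: INC count by 2): {count=-4, max=20, total=37}
  after event 5 (t=25: DEC total by 10): {count=-4, max=20, total=27}
  after event 6 (t=32: DEC count by 13): {count=-17, max=20, total=27}
  after event 7 (t=34: SET total = -18): {count=-17, max=20, total=-18}
  after event 8 (t=41: SET total = -18): {count=-17, max=20, total=-18}
  after event 9 (t=43: SET count = -9): {count=-9, max=20, total=-18}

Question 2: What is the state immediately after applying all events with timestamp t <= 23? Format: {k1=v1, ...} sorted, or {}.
Answer: {count=-4, max=20, total=37}

Derivation:
Apply events with t <= 23 (4 events):
  after event 1 (t=3: DEC count by 6): {count=-6}
  after event 2 (t=13: SET total = 37): {count=-6, total=37}
  after event 3 (t=15: SET max = 20): {count=-6, max=20, total=37}
  after event 4 (t=20: INC count by 2): {count=-4, max=20, total=37}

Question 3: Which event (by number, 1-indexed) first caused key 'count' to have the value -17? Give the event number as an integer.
Answer: 6

Derivation:
Looking for first event where count becomes -17:
  event 1: count = -6
  event 2: count = -6
  event 3: count = -6
  event 4: count = -4
  event 5: count = -4
  event 6: count -4 -> -17  <-- first match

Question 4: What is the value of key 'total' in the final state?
Track key 'total' through all 10 events:
  event 1 (t=3: DEC count by 6): total unchanged
  event 2 (t=13: SET total = 37): total (absent) -> 37
  event 3 (t=15: SET max = 20): total unchanged
  event 4 (t=20: INC count by 2): total unchanged
  event 5 (t=25: DEC total by 10): total 37 -> 27
  event 6 (t=32: DEC count by 13): total unchanged
  event 7 (t=34: SET total = -18): total 27 -> -18
  event 8 (t=41: SET total = -18): total -18 -> -18
  event 9 (t=43: SET count = -9): total unchanged
  event 10 (t=46: DEC count by 3): total unchanged
Final: total = -18

Answer: -18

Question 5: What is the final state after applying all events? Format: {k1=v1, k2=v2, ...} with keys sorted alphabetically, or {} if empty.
  after event 1 (t=3: DEC count by 6): {count=-6}
  after event 2 (t=13: SET total = 37): {count=-6, total=37}
  after event 3 (t=15: SET max = 20): {count=-6, max=20, total=37}
  after event 4 (t=20: INC count by 2): {count=-4, max=20, total=37}
  after event 5 (t=25: DEC total by 10): {count=-4, max=20, total=27}
  after event 6 (t=32: DEC count by 13): {count=-17, max=20, total=27}
  after event 7 (t=34: SET total = -18): {count=-17, max=20, total=-18}
  after event 8 (t=41: SET total = -18): {count=-17, max=20, total=-18}
  after event 9 (t=43: SET count = -9): {count=-9, max=20, total=-18}
  after event 10 (t=46: DEC count by 3): {count=-12, max=20, total=-18}

Answer: {count=-12, max=20, total=-18}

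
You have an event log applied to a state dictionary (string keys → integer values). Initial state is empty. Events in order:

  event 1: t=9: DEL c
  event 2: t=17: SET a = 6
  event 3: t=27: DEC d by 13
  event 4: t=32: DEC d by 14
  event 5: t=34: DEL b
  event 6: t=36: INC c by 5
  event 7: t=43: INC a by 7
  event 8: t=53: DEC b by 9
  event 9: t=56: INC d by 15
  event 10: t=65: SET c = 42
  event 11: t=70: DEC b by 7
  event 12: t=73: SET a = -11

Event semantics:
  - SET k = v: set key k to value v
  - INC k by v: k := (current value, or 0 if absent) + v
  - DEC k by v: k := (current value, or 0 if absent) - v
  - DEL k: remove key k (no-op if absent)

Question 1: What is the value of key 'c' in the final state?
Track key 'c' through all 12 events:
  event 1 (t=9: DEL c): c (absent) -> (absent)
  event 2 (t=17: SET a = 6): c unchanged
  event 3 (t=27: DEC d by 13): c unchanged
  event 4 (t=32: DEC d by 14): c unchanged
  event 5 (t=34: DEL b): c unchanged
  event 6 (t=36: INC c by 5): c (absent) -> 5
  event 7 (t=43: INC a by 7): c unchanged
  event 8 (t=53: DEC b by 9): c unchanged
  event 9 (t=56: INC d by 15): c unchanged
  event 10 (t=65: SET c = 42): c 5 -> 42
  event 11 (t=70: DEC b by 7): c unchanged
  event 12 (t=73: SET a = -11): c unchanged
Final: c = 42

Answer: 42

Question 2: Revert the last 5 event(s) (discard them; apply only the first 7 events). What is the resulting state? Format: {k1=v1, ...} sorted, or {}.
Answer: {a=13, c=5, d=-27}

Derivation:
Keep first 7 events (discard last 5):
  after event 1 (t=9: DEL c): {}
  after event 2 (t=17: SET a = 6): {a=6}
  after event 3 (t=27: DEC d by 13): {a=6, d=-13}
  after event 4 (t=32: DEC d by 14): {a=6, d=-27}
  after event 5 (t=34: DEL b): {a=6, d=-27}
  after event 6 (t=36: INC c by 5): {a=6, c=5, d=-27}
  after event 7 (t=43: INC a by 7): {a=13, c=5, d=-27}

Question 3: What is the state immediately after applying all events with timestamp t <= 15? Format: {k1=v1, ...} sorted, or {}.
Apply events with t <= 15 (1 events):
  after event 1 (t=9: DEL c): {}

Answer: {}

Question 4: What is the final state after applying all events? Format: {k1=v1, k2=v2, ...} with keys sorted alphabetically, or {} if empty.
  after event 1 (t=9: DEL c): {}
  after event 2 (t=17: SET a = 6): {a=6}
  after event 3 (t=27: DEC d by 13): {a=6, d=-13}
  after event 4 (t=32: DEC d by 14): {a=6, d=-27}
  after event 5 (t=34: DEL b): {a=6, d=-27}
  after event 6 (t=36: INC c by 5): {a=6, c=5, d=-27}
  after event 7 (t=43: INC a by 7): {a=13, c=5, d=-27}
  after event 8 (t=53: DEC b by 9): {a=13, b=-9, c=5, d=-27}
  after event 9 (t=56: INC d by 15): {a=13, b=-9, c=5, d=-12}
  after event 10 (t=65: SET c = 42): {a=13, b=-9, c=42, d=-12}
  after event 11 (t=70: DEC b by 7): {a=13, b=-16, c=42, d=-12}
  after event 12 (t=73: SET a = -11): {a=-11, b=-16, c=42, d=-12}

Answer: {a=-11, b=-16, c=42, d=-12}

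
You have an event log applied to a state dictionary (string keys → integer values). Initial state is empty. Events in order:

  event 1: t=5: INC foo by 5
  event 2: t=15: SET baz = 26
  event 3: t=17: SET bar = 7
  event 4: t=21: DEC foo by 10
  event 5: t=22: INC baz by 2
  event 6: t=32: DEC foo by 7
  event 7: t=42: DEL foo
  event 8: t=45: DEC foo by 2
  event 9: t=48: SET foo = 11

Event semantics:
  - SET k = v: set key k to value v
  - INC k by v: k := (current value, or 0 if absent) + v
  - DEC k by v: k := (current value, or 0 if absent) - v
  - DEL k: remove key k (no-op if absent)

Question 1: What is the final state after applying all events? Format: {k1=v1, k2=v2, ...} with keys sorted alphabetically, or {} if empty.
Answer: {bar=7, baz=28, foo=11}

Derivation:
  after event 1 (t=5: INC foo by 5): {foo=5}
  after event 2 (t=15: SET baz = 26): {baz=26, foo=5}
  after event 3 (t=17: SET bar = 7): {bar=7, baz=26, foo=5}
  after event 4 (t=21: DEC foo by 10): {bar=7, baz=26, foo=-5}
  after event 5 (t=22: INC baz by 2): {bar=7, baz=28, foo=-5}
  after event 6 (t=32: DEC foo by 7): {bar=7, baz=28, foo=-12}
  after event 7 (t=42: DEL foo): {bar=7, baz=28}
  after event 8 (t=45: DEC foo by 2): {bar=7, baz=28, foo=-2}
  after event 9 (t=48: SET foo = 11): {bar=7, baz=28, foo=11}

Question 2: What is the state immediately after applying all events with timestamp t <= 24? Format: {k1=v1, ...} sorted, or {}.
Answer: {bar=7, baz=28, foo=-5}

Derivation:
Apply events with t <= 24 (5 events):
  after event 1 (t=5: INC foo by 5): {foo=5}
  after event 2 (t=15: SET baz = 26): {baz=26, foo=5}
  after event 3 (t=17: SET bar = 7): {bar=7, baz=26, foo=5}
  after event 4 (t=21: DEC foo by 10): {bar=7, baz=26, foo=-5}
  after event 5 (t=22: INC baz by 2): {bar=7, baz=28, foo=-5}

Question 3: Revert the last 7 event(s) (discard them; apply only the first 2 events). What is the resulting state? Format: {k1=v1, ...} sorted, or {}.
Keep first 2 events (discard last 7):
  after event 1 (t=5: INC foo by 5): {foo=5}
  after event 2 (t=15: SET baz = 26): {baz=26, foo=5}

Answer: {baz=26, foo=5}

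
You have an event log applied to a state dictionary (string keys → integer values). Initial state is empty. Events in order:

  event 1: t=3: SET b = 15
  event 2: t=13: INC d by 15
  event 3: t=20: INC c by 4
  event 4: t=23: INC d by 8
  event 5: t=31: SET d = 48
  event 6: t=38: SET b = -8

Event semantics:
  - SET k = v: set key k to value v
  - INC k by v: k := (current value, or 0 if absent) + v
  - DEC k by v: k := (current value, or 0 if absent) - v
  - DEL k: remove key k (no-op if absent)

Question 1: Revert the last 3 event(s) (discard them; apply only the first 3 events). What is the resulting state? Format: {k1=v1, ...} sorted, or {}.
Answer: {b=15, c=4, d=15}

Derivation:
Keep first 3 events (discard last 3):
  after event 1 (t=3: SET b = 15): {b=15}
  after event 2 (t=13: INC d by 15): {b=15, d=15}
  after event 3 (t=20: INC c by 4): {b=15, c=4, d=15}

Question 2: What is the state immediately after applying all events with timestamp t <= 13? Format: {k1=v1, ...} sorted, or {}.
Answer: {b=15, d=15}

Derivation:
Apply events with t <= 13 (2 events):
  after event 1 (t=3: SET b = 15): {b=15}
  after event 2 (t=13: INC d by 15): {b=15, d=15}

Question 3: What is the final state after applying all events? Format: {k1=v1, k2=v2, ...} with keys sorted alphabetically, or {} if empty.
Answer: {b=-8, c=4, d=48}

Derivation:
  after event 1 (t=3: SET b = 15): {b=15}
  after event 2 (t=13: INC d by 15): {b=15, d=15}
  after event 3 (t=20: INC c by 4): {b=15, c=4, d=15}
  after event 4 (t=23: INC d by 8): {b=15, c=4, d=23}
  after event 5 (t=31: SET d = 48): {b=15, c=4, d=48}
  after event 6 (t=38: SET b = -8): {b=-8, c=4, d=48}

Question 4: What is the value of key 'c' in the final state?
Track key 'c' through all 6 events:
  event 1 (t=3: SET b = 15): c unchanged
  event 2 (t=13: INC d by 15): c unchanged
  event 3 (t=20: INC c by 4): c (absent) -> 4
  event 4 (t=23: INC d by 8): c unchanged
  event 5 (t=31: SET d = 48): c unchanged
  event 6 (t=38: SET b = -8): c unchanged
Final: c = 4

Answer: 4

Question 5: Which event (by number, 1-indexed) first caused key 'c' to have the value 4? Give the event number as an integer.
Answer: 3

Derivation:
Looking for first event where c becomes 4:
  event 3: c (absent) -> 4  <-- first match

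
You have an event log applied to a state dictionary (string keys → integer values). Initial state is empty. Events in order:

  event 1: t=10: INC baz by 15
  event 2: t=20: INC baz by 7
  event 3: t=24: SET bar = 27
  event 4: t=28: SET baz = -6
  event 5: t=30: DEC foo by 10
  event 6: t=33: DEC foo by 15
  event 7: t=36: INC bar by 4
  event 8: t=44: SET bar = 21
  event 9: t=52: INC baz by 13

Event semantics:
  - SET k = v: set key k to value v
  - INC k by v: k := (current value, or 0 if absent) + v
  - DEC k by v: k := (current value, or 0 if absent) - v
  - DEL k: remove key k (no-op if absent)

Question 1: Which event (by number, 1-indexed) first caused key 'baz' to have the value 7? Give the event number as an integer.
Answer: 9

Derivation:
Looking for first event where baz becomes 7:
  event 1: baz = 15
  event 2: baz = 22
  event 3: baz = 22
  event 4: baz = -6
  event 5: baz = -6
  event 6: baz = -6
  event 7: baz = -6
  event 8: baz = -6
  event 9: baz -6 -> 7  <-- first match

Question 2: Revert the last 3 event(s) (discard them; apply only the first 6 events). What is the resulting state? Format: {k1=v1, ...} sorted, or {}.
Keep first 6 events (discard last 3):
  after event 1 (t=10: INC baz by 15): {baz=15}
  after event 2 (t=20: INC baz by 7): {baz=22}
  after event 3 (t=24: SET bar = 27): {bar=27, baz=22}
  after event 4 (t=28: SET baz = -6): {bar=27, baz=-6}
  after event 5 (t=30: DEC foo by 10): {bar=27, baz=-6, foo=-10}
  after event 6 (t=33: DEC foo by 15): {bar=27, baz=-6, foo=-25}

Answer: {bar=27, baz=-6, foo=-25}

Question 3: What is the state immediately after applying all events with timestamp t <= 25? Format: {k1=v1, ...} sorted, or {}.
Answer: {bar=27, baz=22}

Derivation:
Apply events with t <= 25 (3 events):
  after event 1 (t=10: INC baz by 15): {baz=15}
  after event 2 (t=20: INC baz by 7): {baz=22}
  after event 3 (t=24: SET bar = 27): {bar=27, baz=22}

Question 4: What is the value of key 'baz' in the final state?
Track key 'baz' through all 9 events:
  event 1 (t=10: INC baz by 15): baz (absent) -> 15
  event 2 (t=20: INC baz by 7): baz 15 -> 22
  event 3 (t=24: SET bar = 27): baz unchanged
  event 4 (t=28: SET baz = -6): baz 22 -> -6
  event 5 (t=30: DEC foo by 10): baz unchanged
  event 6 (t=33: DEC foo by 15): baz unchanged
  event 7 (t=36: INC bar by 4): baz unchanged
  event 8 (t=44: SET bar = 21): baz unchanged
  event 9 (t=52: INC baz by 13): baz -6 -> 7
Final: baz = 7

Answer: 7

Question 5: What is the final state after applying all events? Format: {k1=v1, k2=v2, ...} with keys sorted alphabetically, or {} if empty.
Answer: {bar=21, baz=7, foo=-25}

Derivation:
  after event 1 (t=10: INC baz by 15): {baz=15}
  after event 2 (t=20: INC baz by 7): {baz=22}
  after event 3 (t=24: SET bar = 27): {bar=27, baz=22}
  after event 4 (t=28: SET baz = -6): {bar=27, baz=-6}
  after event 5 (t=30: DEC foo by 10): {bar=27, baz=-6, foo=-10}
  after event 6 (t=33: DEC foo by 15): {bar=27, baz=-6, foo=-25}
  after event 7 (t=36: INC bar by 4): {bar=31, baz=-6, foo=-25}
  after event 8 (t=44: SET bar = 21): {bar=21, baz=-6, foo=-25}
  after event 9 (t=52: INC baz by 13): {bar=21, baz=7, foo=-25}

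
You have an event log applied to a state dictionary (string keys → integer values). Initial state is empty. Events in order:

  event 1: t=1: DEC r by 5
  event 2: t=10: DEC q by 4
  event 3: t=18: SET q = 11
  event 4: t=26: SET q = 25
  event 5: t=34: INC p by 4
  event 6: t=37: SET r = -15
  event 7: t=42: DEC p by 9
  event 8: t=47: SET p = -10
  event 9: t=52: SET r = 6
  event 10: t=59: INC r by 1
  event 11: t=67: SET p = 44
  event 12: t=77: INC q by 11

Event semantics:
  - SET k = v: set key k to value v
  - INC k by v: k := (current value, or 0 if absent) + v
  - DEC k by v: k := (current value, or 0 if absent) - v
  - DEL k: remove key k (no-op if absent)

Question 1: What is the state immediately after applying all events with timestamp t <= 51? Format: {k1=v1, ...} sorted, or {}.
Apply events with t <= 51 (8 events):
  after event 1 (t=1: DEC r by 5): {r=-5}
  after event 2 (t=10: DEC q by 4): {q=-4, r=-5}
  after event 3 (t=18: SET q = 11): {q=11, r=-5}
  after event 4 (t=26: SET q = 25): {q=25, r=-5}
  after event 5 (t=34: INC p by 4): {p=4, q=25, r=-5}
  after event 6 (t=37: SET r = -15): {p=4, q=25, r=-15}
  after event 7 (t=42: DEC p by 9): {p=-5, q=25, r=-15}
  after event 8 (t=47: SET p = -10): {p=-10, q=25, r=-15}

Answer: {p=-10, q=25, r=-15}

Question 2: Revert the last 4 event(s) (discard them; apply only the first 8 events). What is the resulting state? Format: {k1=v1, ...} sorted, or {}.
Keep first 8 events (discard last 4):
  after event 1 (t=1: DEC r by 5): {r=-5}
  after event 2 (t=10: DEC q by 4): {q=-4, r=-5}
  after event 3 (t=18: SET q = 11): {q=11, r=-5}
  after event 4 (t=26: SET q = 25): {q=25, r=-5}
  after event 5 (t=34: INC p by 4): {p=4, q=25, r=-5}
  after event 6 (t=37: SET r = -15): {p=4, q=25, r=-15}
  after event 7 (t=42: DEC p by 9): {p=-5, q=25, r=-15}
  after event 8 (t=47: SET p = -10): {p=-10, q=25, r=-15}

Answer: {p=-10, q=25, r=-15}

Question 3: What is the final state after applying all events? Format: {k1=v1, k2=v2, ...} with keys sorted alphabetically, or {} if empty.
Answer: {p=44, q=36, r=7}

Derivation:
  after event 1 (t=1: DEC r by 5): {r=-5}
  after event 2 (t=10: DEC q by 4): {q=-4, r=-5}
  after event 3 (t=18: SET q = 11): {q=11, r=-5}
  after event 4 (t=26: SET q = 25): {q=25, r=-5}
  after event 5 (t=34: INC p by 4): {p=4, q=25, r=-5}
  after event 6 (t=37: SET r = -15): {p=4, q=25, r=-15}
  after event 7 (t=42: DEC p by 9): {p=-5, q=25, r=-15}
  after event 8 (t=47: SET p = -10): {p=-10, q=25, r=-15}
  after event 9 (t=52: SET r = 6): {p=-10, q=25, r=6}
  after event 10 (t=59: INC r by 1): {p=-10, q=25, r=7}
  after event 11 (t=67: SET p = 44): {p=44, q=25, r=7}
  after event 12 (t=77: INC q by 11): {p=44, q=36, r=7}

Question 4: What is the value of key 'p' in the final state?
Answer: 44

Derivation:
Track key 'p' through all 12 events:
  event 1 (t=1: DEC r by 5): p unchanged
  event 2 (t=10: DEC q by 4): p unchanged
  event 3 (t=18: SET q = 11): p unchanged
  event 4 (t=26: SET q = 25): p unchanged
  event 5 (t=34: INC p by 4): p (absent) -> 4
  event 6 (t=37: SET r = -15): p unchanged
  event 7 (t=42: DEC p by 9): p 4 -> -5
  event 8 (t=47: SET p = -10): p -5 -> -10
  event 9 (t=52: SET r = 6): p unchanged
  event 10 (t=59: INC r by 1): p unchanged
  event 11 (t=67: SET p = 44): p -10 -> 44
  event 12 (t=77: INC q by 11): p unchanged
Final: p = 44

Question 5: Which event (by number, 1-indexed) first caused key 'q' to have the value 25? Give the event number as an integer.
Answer: 4

Derivation:
Looking for first event where q becomes 25:
  event 2: q = -4
  event 3: q = 11
  event 4: q 11 -> 25  <-- first match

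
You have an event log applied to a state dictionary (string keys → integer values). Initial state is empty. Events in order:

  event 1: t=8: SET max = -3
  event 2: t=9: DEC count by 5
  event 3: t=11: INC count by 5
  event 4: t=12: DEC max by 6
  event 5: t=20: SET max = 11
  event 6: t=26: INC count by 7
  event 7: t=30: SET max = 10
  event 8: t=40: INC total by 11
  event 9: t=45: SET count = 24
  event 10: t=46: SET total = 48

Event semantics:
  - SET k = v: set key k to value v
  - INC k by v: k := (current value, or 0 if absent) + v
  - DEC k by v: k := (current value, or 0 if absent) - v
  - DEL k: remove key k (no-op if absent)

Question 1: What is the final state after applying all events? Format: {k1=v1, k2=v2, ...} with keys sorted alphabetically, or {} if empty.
  after event 1 (t=8: SET max = -3): {max=-3}
  after event 2 (t=9: DEC count by 5): {count=-5, max=-3}
  after event 3 (t=11: INC count by 5): {count=0, max=-3}
  after event 4 (t=12: DEC max by 6): {count=0, max=-9}
  after event 5 (t=20: SET max = 11): {count=0, max=11}
  after event 6 (t=26: INC count by 7): {count=7, max=11}
  after event 7 (t=30: SET max = 10): {count=7, max=10}
  after event 8 (t=40: INC total by 11): {count=7, max=10, total=11}
  after event 9 (t=45: SET count = 24): {count=24, max=10, total=11}
  after event 10 (t=46: SET total = 48): {count=24, max=10, total=48}

Answer: {count=24, max=10, total=48}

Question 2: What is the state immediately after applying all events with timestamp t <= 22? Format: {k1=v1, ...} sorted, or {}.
Answer: {count=0, max=11}

Derivation:
Apply events with t <= 22 (5 events):
  after event 1 (t=8: SET max = -3): {max=-3}
  after event 2 (t=9: DEC count by 5): {count=-5, max=-3}
  after event 3 (t=11: INC count by 5): {count=0, max=-3}
  after event 4 (t=12: DEC max by 6): {count=0, max=-9}
  after event 5 (t=20: SET max = 11): {count=0, max=11}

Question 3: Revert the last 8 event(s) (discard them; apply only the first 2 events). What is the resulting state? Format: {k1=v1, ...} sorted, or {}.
Keep first 2 events (discard last 8):
  after event 1 (t=8: SET max = -3): {max=-3}
  after event 2 (t=9: DEC count by 5): {count=-5, max=-3}

Answer: {count=-5, max=-3}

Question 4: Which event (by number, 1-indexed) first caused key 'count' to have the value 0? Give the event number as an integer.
Looking for first event where count becomes 0:
  event 2: count = -5
  event 3: count -5 -> 0  <-- first match

Answer: 3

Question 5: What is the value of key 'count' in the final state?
Answer: 24

Derivation:
Track key 'count' through all 10 events:
  event 1 (t=8: SET max = -3): count unchanged
  event 2 (t=9: DEC count by 5): count (absent) -> -5
  event 3 (t=11: INC count by 5): count -5 -> 0
  event 4 (t=12: DEC max by 6): count unchanged
  event 5 (t=20: SET max = 11): count unchanged
  event 6 (t=26: INC count by 7): count 0 -> 7
  event 7 (t=30: SET max = 10): count unchanged
  event 8 (t=40: INC total by 11): count unchanged
  event 9 (t=45: SET count = 24): count 7 -> 24
  event 10 (t=46: SET total = 48): count unchanged
Final: count = 24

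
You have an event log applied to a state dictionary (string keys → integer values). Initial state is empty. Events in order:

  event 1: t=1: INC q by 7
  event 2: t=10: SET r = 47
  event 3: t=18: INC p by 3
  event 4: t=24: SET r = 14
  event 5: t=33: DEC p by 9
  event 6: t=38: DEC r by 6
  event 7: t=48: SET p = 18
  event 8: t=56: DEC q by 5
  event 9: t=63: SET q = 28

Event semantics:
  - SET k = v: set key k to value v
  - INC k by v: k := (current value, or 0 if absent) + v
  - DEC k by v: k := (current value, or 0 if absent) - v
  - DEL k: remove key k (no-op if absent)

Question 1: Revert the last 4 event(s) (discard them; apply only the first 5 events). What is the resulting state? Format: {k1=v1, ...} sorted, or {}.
Answer: {p=-6, q=7, r=14}

Derivation:
Keep first 5 events (discard last 4):
  after event 1 (t=1: INC q by 7): {q=7}
  after event 2 (t=10: SET r = 47): {q=7, r=47}
  after event 3 (t=18: INC p by 3): {p=3, q=7, r=47}
  after event 4 (t=24: SET r = 14): {p=3, q=7, r=14}
  after event 5 (t=33: DEC p by 9): {p=-6, q=7, r=14}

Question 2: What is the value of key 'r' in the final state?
Track key 'r' through all 9 events:
  event 1 (t=1: INC q by 7): r unchanged
  event 2 (t=10: SET r = 47): r (absent) -> 47
  event 3 (t=18: INC p by 3): r unchanged
  event 4 (t=24: SET r = 14): r 47 -> 14
  event 5 (t=33: DEC p by 9): r unchanged
  event 6 (t=38: DEC r by 6): r 14 -> 8
  event 7 (t=48: SET p = 18): r unchanged
  event 8 (t=56: DEC q by 5): r unchanged
  event 9 (t=63: SET q = 28): r unchanged
Final: r = 8

Answer: 8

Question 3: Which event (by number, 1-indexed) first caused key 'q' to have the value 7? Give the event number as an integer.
Answer: 1

Derivation:
Looking for first event where q becomes 7:
  event 1: q (absent) -> 7  <-- first match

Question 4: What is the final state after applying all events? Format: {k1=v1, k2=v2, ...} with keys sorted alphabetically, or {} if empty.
Answer: {p=18, q=28, r=8}

Derivation:
  after event 1 (t=1: INC q by 7): {q=7}
  after event 2 (t=10: SET r = 47): {q=7, r=47}
  after event 3 (t=18: INC p by 3): {p=3, q=7, r=47}
  after event 4 (t=24: SET r = 14): {p=3, q=7, r=14}
  after event 5 (t=33: DEC p by 9): {p=-6, q=7, r=14}
  after event 6 (t=38: DEC r by 6): {p=-6, q=7, r=8}
  after event 7 (t=48: SET p = 18): {p=18, q=7, r=8}
  after event 8 (t=56: DEC q by 5): {p=18, q=2, r=8}
  after event 9 (t=63: SET q = 28): {p=18, q=28, r=8}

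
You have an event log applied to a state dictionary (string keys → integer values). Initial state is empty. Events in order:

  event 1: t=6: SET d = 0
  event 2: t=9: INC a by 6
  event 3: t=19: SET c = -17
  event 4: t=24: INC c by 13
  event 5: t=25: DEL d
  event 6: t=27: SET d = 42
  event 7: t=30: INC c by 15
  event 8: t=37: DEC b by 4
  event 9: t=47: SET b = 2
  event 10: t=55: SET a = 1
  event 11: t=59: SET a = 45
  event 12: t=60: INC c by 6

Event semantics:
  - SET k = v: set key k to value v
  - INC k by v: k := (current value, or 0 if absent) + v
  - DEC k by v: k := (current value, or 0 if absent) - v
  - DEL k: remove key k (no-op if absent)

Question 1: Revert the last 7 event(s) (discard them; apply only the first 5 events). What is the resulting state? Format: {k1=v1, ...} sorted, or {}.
Keep first 5 events (discard last 7):
  after event 1 (t=6: SET d = 0): {d=0}
  after event 2 (t=9: INC a by 6): {a=6, d=0}
  after event 3 (t=19: SET c = -17): {a=6, c=-17, d=0}
  after event 4 (t=24: INC c by 13): {a=6, c=-4, d=0}
  after event 5 (t=25: DEL d): {a=6, c=-4}

Answer: {a=6, c=-4}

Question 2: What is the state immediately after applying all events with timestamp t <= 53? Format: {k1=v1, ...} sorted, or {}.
Apply events with t <= 53 (9 events):
  after event 1 (t=6: SET d = 0): {d=0}
  after event 2 (t=9: INC a by 6): {a=6, d=0}
  after event 3 (t=19: SET c = -17): {a=6, c=-17, d=0}
  after event 4 (t=24: INC c by 13): {a=6, c=-4, d=0}
  after event 5 (t=25: DEL d): {a=6, c=-4}
  after event 6 (t=27: SET d = 42): {a=6, c=-4, d=42}
  after event 7 (t=30: INC c by 15): {a=6, c=11, d=42}
  after event 8 (t=37: DEC b by 4): {a=6, b=-4, c=11, d=42}
  after event 9 (t=47: SET b = 2): {a=6, b=2, c=11, d=42}

Answer: {a=6, b=2, c=11, d=42}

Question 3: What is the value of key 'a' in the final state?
Answer: 45

Derivation:
Track key 'a' through all 12 events:
  event 1 (t=6: SET d = 0): a unchanged
  event 2 (t=9: INC a by 6): a (absent) -> 6
  event 3 (t=19: SET c = -17): a unchanged
  event 4 (t=24: INC c by 13): a unchanged
  event 5 (t=25: DEL d): a unchanged
  event 6 (t=27: SET d = 42): a unchanged
  event 7 (t=30: INC c by 15): a unchanged
  event 8 (t=37: DEC b by 4): a unchanged
  event 9 (t=47: SET b = 2): a unchanged
  event 10 (t=55: SET a = 1): a 6 -> 1
  event 11 (t=59: SET a = 45): a 1 -> 45
  event 12 (t=60: INC c by 6): a unchanged
Final: a = 45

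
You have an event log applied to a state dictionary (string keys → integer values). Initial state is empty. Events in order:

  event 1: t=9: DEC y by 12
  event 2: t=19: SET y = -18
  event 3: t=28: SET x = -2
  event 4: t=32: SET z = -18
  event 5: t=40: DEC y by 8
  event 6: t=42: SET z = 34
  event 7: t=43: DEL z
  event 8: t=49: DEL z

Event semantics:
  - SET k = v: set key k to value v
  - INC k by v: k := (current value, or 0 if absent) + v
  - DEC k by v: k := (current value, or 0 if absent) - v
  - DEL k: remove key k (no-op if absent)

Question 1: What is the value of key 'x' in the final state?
Answer: -2

Derivation:
Track key 'x' through all 8 events:
  event 1 (t=9: DEC y by 12): x unchanged
  event 2 (t=19: SET y = -18): x unchanged
  event 3 (t=28: SET x = -2): x (absent) -> -2
  event 4 (t=32: SET z = -18): x unchanged
  event 5 (t=40: DEC y by 8): x unchanged
  event 6 (t=42: SET z = 34): x unchanged
  event 7 (t=43: DEL z): x unchanged
  event 8 (t=49: DEL z): x unchanged
Final: x = -2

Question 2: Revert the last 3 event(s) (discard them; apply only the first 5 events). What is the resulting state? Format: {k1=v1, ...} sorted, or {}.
Answer: {x=-2, y=-26, z=-18}

Derivation:
Keep first 5 events (discard last 3):
  after event 1 (t=9: DEC y by 12): {y=-12}
  after event 2 (t=19: SET y = -18): {y=-18}
  after event 3 (t=28: SET x = -2): {x=-2, y=-18}
  after event 4 (t=32: SET z = -18): {x=-2, y=-18, z=-18}
  after event 5 (t=40: DEC y by 8): {x=-2, y=-26, z=-18}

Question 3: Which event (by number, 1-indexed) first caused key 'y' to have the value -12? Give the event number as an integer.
Answer: 1

Derivation:
Looking for first event where y becomes -12:
  event 1: y (absent) -> -12  <-- first match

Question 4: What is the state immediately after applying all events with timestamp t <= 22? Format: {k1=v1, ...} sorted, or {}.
Answer: {y=-18}

Derivation:
Apply events with t <= 22 (2 events):
  after event 1 (t=9: DEC y by 12): {y=-12}
  after event 2 (t=19: SET y = -18): {y=-18}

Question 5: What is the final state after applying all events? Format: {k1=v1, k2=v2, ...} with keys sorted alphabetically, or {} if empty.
Answer: {x=-2, y=-26}

Derivation:
  after event 1 (t=9: DEC y by 12): {y=-12}
  after event 2 (t=19: SET y = -18): {y=-18}
  after event 3 (t=28: SET x = -2): {x=-2, y=-18}
  after event 4 (t=32: SET z = -18): {x=-2, y=-18, z=-18}
  after event 5 (t=40: DEC y by 8): {x=-2, y=-26, z=-18}
  after event 6 (t=42: SET z = 34): {x=-2, y=-26, z=34}
  after event 7 (t=43: DEL z): {x=-2, y=-26}
  after event 8 (t=49: DEL z): {x=-2, y=-26}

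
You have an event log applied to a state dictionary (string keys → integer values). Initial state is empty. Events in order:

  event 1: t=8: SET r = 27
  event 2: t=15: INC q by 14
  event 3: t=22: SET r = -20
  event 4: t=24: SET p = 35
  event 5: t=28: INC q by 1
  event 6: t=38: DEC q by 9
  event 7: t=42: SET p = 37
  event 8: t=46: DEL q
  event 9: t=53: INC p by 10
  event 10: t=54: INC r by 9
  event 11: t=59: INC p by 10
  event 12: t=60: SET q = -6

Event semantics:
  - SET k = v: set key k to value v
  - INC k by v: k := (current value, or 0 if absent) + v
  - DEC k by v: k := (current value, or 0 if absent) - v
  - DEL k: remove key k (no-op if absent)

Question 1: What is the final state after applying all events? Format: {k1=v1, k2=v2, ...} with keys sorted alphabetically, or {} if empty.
  after event 1 (t=8: SET r = 27): {r=27}
  after event 2 (t=15: INC q by 14): {q=14, r=27}
  after event 3 (t=22: SET r = -20): {q=14, r=-20}
  after event 4 (t=24: SET p = 35): {p=35, q=14, r=-20}
  after event 5 (t=28: INC q by 1): {p=35, q=15, r=-20}
  after event 6 (t=38: DEC q by 9): {p=35, q=6, r=-20}
  after event 7 (t=42: SET p = 37): {p=37, q=6, r=-20}
  after event 8 (t=46: DEL q): {p=37, r=-20}
  after event 9 (t=53: INC p by 10): {p=47, r=-20}
  after event 10 (t=54: INC r by 9): {p=47, r=-11}
  after event 11 (t=59: INC p by 10): {p=57, r=-11}
  after event 12 (t=60: SET q = -6): {p=57, q=-6, r=-11}

Answer: {p=57, q=-6, r=-11}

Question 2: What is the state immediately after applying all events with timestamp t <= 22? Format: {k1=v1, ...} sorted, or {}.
Answer: {q=14, r=-20}

Derivation:
Apply events with t <= 22 (3 events):
  after event 1 (t=8: SET r = 27): {r=27}
  after event 2 (t=15: INC q by 14): {q=14, r=27}
  after event 3 (t=22: SET r = -20): {q=14, r=-20}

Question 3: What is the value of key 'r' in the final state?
Track key 'r' through all 12 events:
  event 1 (t=8: SET r = 27): r (absent) -> 27
  event 2 (t=15: INC q by 14): r unchanged
  event 3 (t=22: SET r = -20): r 27 -> -20
  event 4 (t=24: SET p = 35): r unchanged
  event 5 (t=28: INC q by 1): r unchanged
  event 6 (t=38: DEC q by 9): r unchanged
  event 7 (t=42: SET p = 37): r unchanged
  event 8 (t=46: DEL q): r unchanged
  event 9 (t=53: INC p by 10): r unchanged
  event 10 (t=54: INC r by 9): r -20 -> -11
  event 11 (t=59: INC p by 10): r unchanged
  event 12 (t=60: SET q = -6): r unchanged
Final: r = -11

Answer: -11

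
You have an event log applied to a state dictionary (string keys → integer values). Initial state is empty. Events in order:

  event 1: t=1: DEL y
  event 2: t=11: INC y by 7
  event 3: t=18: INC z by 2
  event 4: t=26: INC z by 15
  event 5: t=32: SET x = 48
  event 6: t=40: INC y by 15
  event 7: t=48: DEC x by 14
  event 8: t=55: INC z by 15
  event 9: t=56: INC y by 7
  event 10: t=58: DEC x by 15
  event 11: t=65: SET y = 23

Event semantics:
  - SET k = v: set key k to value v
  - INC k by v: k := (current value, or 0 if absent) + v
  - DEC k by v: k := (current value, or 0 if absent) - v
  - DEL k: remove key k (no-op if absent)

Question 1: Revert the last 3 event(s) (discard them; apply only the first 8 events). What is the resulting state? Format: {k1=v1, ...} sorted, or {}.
Answer: {x=34, y=22, z=32}

Derivation:
Keep first 8 events (discard last 3):
  after event 1 (t=1: DEL y): {}
  after event 2 (t=11: INC y by 7): {y=7}
  after event 3 (t=18: INC z by 2): {y=7, z=2}
  after event 4 (t=26: INC z by 15): {y=7, z=17}
  after event 5 (t=32: SET x = 48): {x=48, y=7, z=17}
  after event 6 (t=40: INC y by 15): {x=48, y=22, z=17}
  after event 7 (t=48: DEC x by 14): {x=34, y=22, z=17}
  after event 8 (t=55: INC z by 15): {x=34, y=22, z=32}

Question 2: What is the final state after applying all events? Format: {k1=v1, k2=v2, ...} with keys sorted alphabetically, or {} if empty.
  after event 1 (t=1: DEL y): {}
  after event 2 (t=11: INC y by 7): {y=7}
  after event 3 (t=18: INC z by 2): {y=7, z=2}
  after event 4 (t=26: INC z by 15): {y=7, z=17}
  after event 5 (t=32: SET x = 48): {x=48, y=7, z=17}
  after event 6 (t=40: INC y by 15): {x=48, y=22, z=17}
  after event 7 (t=48: DEC x by 14): {x=34, y=22, z=17}
  after event 8 (t=55: INC z by 15): {x=34, y=22, z=32}
  after event 9 (t=56: INC y by 7): {x=34, y=29, z=32}
  after event 10 (t=58: DEC x by 15): {x=19, y=29, z=32}
  after event 11 (t=65: SET y = 23): {x=19, y=23, z=32}

Answer: {x=19, y=23, z=32}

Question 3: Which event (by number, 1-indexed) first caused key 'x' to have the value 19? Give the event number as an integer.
Answer: 10

Derivation:
Looking for first event where x becomes 19:
  event 5: x = 48
  event 6: x = 48
  event 7: x = 34
  event 8: x = 34
  event 9: x = 34
  event 10: x 34 -> 19  <-- first match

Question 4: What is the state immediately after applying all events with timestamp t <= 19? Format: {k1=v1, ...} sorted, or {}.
Answer: {y=7, z=2}

Derivation:
Apply events with t <= 19 (3 events):
  after event 1 (t=1: DEL y): {}
  after event 2 (t=11: INC y by 7): {y=7}
  after event 3 (t=18: INC z by 2): {y=7, z=2}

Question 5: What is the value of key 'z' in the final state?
Answer: 32

Derivation:
Track key 'z' through all 11 events:
  event 1 (t=1: DEL y): z unchanged
  event 2 (t=11: INC y by 7): z unchanged
  event 3 (t=18: INC z by 2): z (absent) -> 2
  event 4 (t=26: INC z by 15): z 2 -> 17
  event 5 (t=32: SET x = 48): z unchanged
  event 6 (t=40: INC y by 15): z unchanged
  event 7 (t=48: DEC x by 14): z unchanged
  event 8 (t=55: INC z by 15): z 17 -> 32
  event 9 (t=56: INC y by 7): z unchanged
  event 10 (t=58: DEC x by 15): z unchanged
  event 11 (t=65: SET y = 23): z unchanged
Final: z = 32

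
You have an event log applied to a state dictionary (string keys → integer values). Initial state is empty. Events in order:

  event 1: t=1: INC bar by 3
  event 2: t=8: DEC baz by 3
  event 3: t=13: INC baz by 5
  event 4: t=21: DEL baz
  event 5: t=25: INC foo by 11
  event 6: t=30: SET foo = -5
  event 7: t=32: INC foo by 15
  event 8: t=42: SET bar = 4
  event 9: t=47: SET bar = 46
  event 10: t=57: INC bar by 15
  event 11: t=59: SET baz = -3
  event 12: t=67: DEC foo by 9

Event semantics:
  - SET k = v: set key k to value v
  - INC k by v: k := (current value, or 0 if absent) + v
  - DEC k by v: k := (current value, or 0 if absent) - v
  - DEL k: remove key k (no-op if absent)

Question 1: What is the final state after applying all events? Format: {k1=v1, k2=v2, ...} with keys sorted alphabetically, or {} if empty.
Answer: {bar=61, baz=-3, foo=1}

Derivation:
  after event 1 (t=1: INC bar by 3): {bar=3}
  after event 2 (t=8: DEC baz by 3): {bar=3, baz=-3}
  after event 3 (t=13: INC baz by 5): {bar=3, baz=2}
  after event 4 (t=21: DEL baz): {bar=3}
  after event 5 (t=25: INC foo by 11): {bar=3, foo=11}
  after event 6 (t=30: SET foo = -5): {bar=3, foo=-5}
  after event 7 (t=32: INC foo by 15): {bar=3, foo=10}
  after event 8 (t=42: SET bar = 4): {bar=4, foo=10}
  after event 9 (t=47: SET bar = 46): {bar=46, foo=10}
  after event 10 (t=57: INC bar by 15): {bar=61, foo=10}
  after event 11 (t=59: SET baz = -3): {bar=61, baz=-3, foo=10}
  after event 12 (t=67: DEC foo by 9): {bar=61, baz=-3, foo=1}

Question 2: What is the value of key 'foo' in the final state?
Track key 'foo' through all 12 events:
  event 1 (t=1: INC bar by 3): foo unchanged
  event 2 (t=8: DEC baz by 3): foo unchanged
  event 3 (t=13: INC baz by 5): foo unchanged
  event 4 (t=21: DEL baz): foo unchanged
  event 5 (t=25: INC foo by 11): foo (absent) -> 11
  event 6 (t=30: SET foo = -5): foo 11 -> -5
  event 7 (t=32: INC foo by 15): foo -5 -> 10
  event 8 (t=42: SET bar = 4): foo unchanged
  event 9 (t=47: SET bar = 46): foo unchanged
  event 10 (t=57: INC bar by 15): foo unchanged
  event 11 (t=59: SET baz = -3): foo unchanged
  event 12 (t=67: DEC foo by 9): foo 10 -> 1
Final: foo = 1

Answer: 1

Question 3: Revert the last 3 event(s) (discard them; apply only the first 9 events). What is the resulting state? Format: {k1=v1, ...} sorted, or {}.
Keep first 9 events (discard last 3):
  after event 1 (t=1: INC bar by 3): {bar=3}
  after event 2 (t=8: DEC baz by 3): {bar=3, baz=-3}
  after event 3 (t=13: INC baz by 5): {bar=3, baz=2}
  after event 4 (t=21: DEL baz): {bar=3}
  after event 5 (t=25: INC foo by 11): {bar=3, foo=11}
  after event 6 (t=30: SET foo = -5): {bar=3, foo=-5}
  after event 7 (t=32: INC foo by 15): {bar=3, foo=10}
  after event 8 (t=42: SET bar = 4): {bar=4, foo=10}
  after event 9 (t=47: SET bar = 46): {bar=46, foo=10}

Answer: {bar=46, foo=10}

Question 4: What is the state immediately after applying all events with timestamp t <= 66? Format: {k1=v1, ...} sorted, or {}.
Apply events with t <= 66 (11 events):
  after event 1 (t=1: INC bar by 3): {bar=3}
  after event 2 (t=8: DEC baz by 3): {bar=3, baz=-3}
  after event 3 (t=13: INC baz by 5): {bar=3, baz=2}
  after event 4 (t=21: DEL baz): {bar=3}
  after event 5 (t=25: INC foo by 11): {bar=3, foo=11}
  after event 6 (t=30: SET foo = -5): {bar=3, foo=-5}
  after event 7 (t=32: INC foo by 15): {bar=3, foo=10}
  after event 8 (t=42: SET bar = 4): {bar=4, foo=10}
  after event 9 (t=47: SET bar = 46): {bar=46, foo=10}
  after event 10 (t=57: INC bar by 15): {bar=61, foo=10}
  after event 11 (t=59: SET baz = -3): {bar=61, baz=-3, foo=10}

Answer: {bar=61, baz=-3, foo=10}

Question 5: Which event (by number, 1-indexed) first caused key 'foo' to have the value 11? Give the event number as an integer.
Answer: 5

Derivation:
Looking for first event where foo becomes 11:
  event 5: foo (absent) -> 11  <-- first match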